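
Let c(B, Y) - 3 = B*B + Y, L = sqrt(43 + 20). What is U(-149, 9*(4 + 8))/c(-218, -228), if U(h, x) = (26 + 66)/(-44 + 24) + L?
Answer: -23/236495 + 3*sqrt(7)/47299 ≈ 7.0557e-5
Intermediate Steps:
L = 3*sqrt(7) (L = sqrt(63) = 3*sqrt(7) ≈ 7.9373)
U(h, x) = -23/5 + 3*sqrt(7) (U(h, x) = (26 + 66)/(-44 + 24) + 3*sqrt(7) = 92/(-20) + 3*sqrt(7) = 92*(-1/20) + 3*sqrt(7) = -23/5 + 3*sqrt(7))
c(B, Y) = 3 + Y + B**2 (c(B, Y) = 3 + (B*B + Y) = 3 + (B**2 + Y) = 3 + (Y + B**2) = 3 + Y + B**2)
U(-149, 9*(4 + 8))/c(-218, -228) = (-23/5 + 3*sqrt(7))/(3 - 228 + (-218)**2) = (-23/5 + 3*sqrt(7))/(3 - 228 + 47524) = (-23/5 + 3*sqrt(7))/47299 = (-23/5 + 3*sqrt(7))*(1/47299) = -23/236495 + 3*sqrt(7)/47299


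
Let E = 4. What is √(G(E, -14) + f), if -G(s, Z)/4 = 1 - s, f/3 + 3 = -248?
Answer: I*√741 ≈ 27.221*I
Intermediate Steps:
f = -753 (f = -9 + 3*(-248) = -9 - 744 = -753)
G(s, Z) = -4 + 4*s (G(s, Z) = -4*(1 - s) = -4 + 4*s)
√(G(E, -14) + f) = √((-4 + 4*4) - 753) = √((-4 + 16) - 753) = √(12 - 753) = √(-741) = I*√741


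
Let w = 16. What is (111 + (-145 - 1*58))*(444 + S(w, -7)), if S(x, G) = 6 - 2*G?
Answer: -42688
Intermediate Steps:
(111 + (-145 - 1*58))*(444 + S(w, -7)) = (111 + (-145 - 1*58))*(444 + (6 - 2*(-7))) = (111 + (-145 - 58))*(444 + (6 + 14)) = (111 - 203)*(444 + 20) = -92*464 = -42688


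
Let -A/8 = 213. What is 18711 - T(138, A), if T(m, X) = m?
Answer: 18573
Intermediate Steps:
A = -1704 (A = -8*213 = -1704)
18711 - T(138, A) = 18711 - 1*138 = 18711 - 138 = 18573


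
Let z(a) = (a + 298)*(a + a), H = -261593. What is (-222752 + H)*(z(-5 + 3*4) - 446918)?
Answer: 214394345560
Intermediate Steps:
z(a) = 2*a*(298 + a) (z(a) = (298 + a)*(2*a) = 2*a*(298 + a))
(-222752 + H)*(z(-5 + 3*4) - 446918) = (-222752 - 261593)*(2*(-5 + 3*4)*(298 + (-5 + 3*4)) - 446918) = -484345*(2*(-5 + 12)*(298 + (-5 + 12)) - 446918) = -484345*(2*7*(298 + 7) - 446918) = -484345*(2*7*305 - 446918) = -484345*(4270 - 446918) = -484345*(-442648) = 214394345560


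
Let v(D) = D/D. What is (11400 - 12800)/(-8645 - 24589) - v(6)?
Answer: -15917/16617 ≈ -0.95787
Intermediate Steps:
v(D) = 1
(11400 - 12800)/(-8645 - 24589) - v(6) = (11400 - 12800)/(-8645 - 24589) - 1*1 = -1400/(-33234) - 1 = -1400*(-1/33234) - 1 = 700/16617 - 1 = -15917/16617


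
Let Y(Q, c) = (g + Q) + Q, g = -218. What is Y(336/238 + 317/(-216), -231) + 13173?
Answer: 23785175/1836 ≈ 12955.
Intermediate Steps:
Y(Q, c) = -218 + 2*Q (Y(Q, c) = (-218 + Q) + Q = -218 + 2*Q)
Y(336/238 + 317/(-216), -231) + 13173 = (-218 + 2*(336/238 + 317/(-216))) + 13173 = (-218 + 2*(336*(1/238) + 317*(-1/216))) + 13173 = (-218 + 2*(24/17 - 317/216)) + 13173 = (-218 + 2*(-205/3672)) + 13173 = (-218 - 205/1836) + 13173 = -400453/1836 + 13173 = 23785175/1836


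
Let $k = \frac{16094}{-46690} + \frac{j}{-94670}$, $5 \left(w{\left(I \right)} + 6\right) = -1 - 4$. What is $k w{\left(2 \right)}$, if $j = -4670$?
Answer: $\frac{65278834}{31572445} \approx 2.0676$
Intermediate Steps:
$w{\left(I \right)} = -7$ ($w{\left(I \right)} = -6 + \frac{-1 - 4}{5} = -6 + \frac{1}{5} \left(-5\right) = -6 - 1 = -7$)
$k = - \frac{65278834}{221007115}$ ($k = \frac{16094}{-46690} - \frac{4670}{-94670} = 16094 \left(- \frac{1}{46690}\right) - - \frac{467}{9467} = - \frac{8047}{23345} + \frac{467}{9467} = - \frac{65278834}{221007115} \approx -0.29537$)
$k w{\left(2 \right)} = \left(- \frac{65278834}{221007115}\right) \left(-7\right) = \frac{65278834}{31572445}$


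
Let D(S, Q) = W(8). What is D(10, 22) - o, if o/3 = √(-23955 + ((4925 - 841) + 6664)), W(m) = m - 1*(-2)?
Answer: 10 - 3*I*√13207 ≈ 10.0 - 344.77*I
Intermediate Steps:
W(m) = 2 + m (W(m) = m + 2 = 2 + m)
D(S, Q) = 10 (D(S, Q) = 2 + 8 = 10)
o = 3*I*√13207 (o = 3*√(-23955 + ((4925 - 841) + 6664)) = 3*√(-23955 + (4084 + 6664)) = 3*√(-23955 + 10748) = 3*√(-13207) = 3*(I*√13207) = 3*I*√13207 ≈ 344.77*I)
D(10, 22) - o = 10 - 3*I*√13207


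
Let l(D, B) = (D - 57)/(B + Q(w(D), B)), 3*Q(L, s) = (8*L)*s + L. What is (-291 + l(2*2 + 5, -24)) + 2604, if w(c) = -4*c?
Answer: 437153/189 ≈ 2313.0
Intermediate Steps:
Q(L, s) = L/3 + 8*L*s/3 (Q(L, s) = ((8*L)*s + L)/3 = (8*L*s + L)/3 = (L + 8*L*s)/3 = L/3 + 8*L*s/3)
l(D, B) = (-57 + D)/(B - 4*D*(1 + 8*B)/3) (l(D, B) = (D - 57)/(B + (-4*D)*(1 + 8*B)/3) = (-57 + D)/(B - 4*D*(1 + 8*B)/3))
(-291 + l(2*2 + 5, -24)) + 2604 = (-291 + 3*(-57 + (2*2 + 5))/(3*(-24) - 4*(2*2 + 5)*(1 + 8*(-24)))) + 2604 = (-291 + 3*(-57 + (4 + 5))/(-72 - 4*(4 + 5)*(1 - 192))) + 2604 = (-291 + 3*(-57 + 9)/(-72 - 4*9*(-191))) + 2604 = (-291 + 3*(-48)/(-72 + 6876)) + 2604 = (-291 + 3*(-48)/6804) + 2604 = (-291 + 3*(1/6804)*(-48)) + 2604 = (-291 - 4/189) + 2604 = -55003/189 + 2604 = 437153/189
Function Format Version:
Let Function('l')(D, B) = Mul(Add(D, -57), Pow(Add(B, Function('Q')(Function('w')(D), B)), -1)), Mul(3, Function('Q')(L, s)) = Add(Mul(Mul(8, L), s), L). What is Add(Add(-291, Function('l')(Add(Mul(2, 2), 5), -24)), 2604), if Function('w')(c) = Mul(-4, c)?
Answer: Rational(437153, 189) ≈ 2313.0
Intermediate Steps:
Function('Q')(L, s) = Add(Mul(Rational(1, 3), L), Mul(Rational(8, 3), L, s)) (Function('Q')(L, s) = Mul(Rational(1, 3), Add(Mul(Mul(8, L), s), L)) = Mul(Rational(1, 3), Add(Mul(8, L, s), L)) = Mul(Rational(1, 3), Add(L, Mul(8, L, s))) = Add(Mul(Rational(1, 3), L), Mul(Rational(8, 3), L, s)))
Function('l')(D, B) = Mul(Pow(Add(B, Mul(Rational(-4, 3), D, Add(1, Mul(8, B)))), -1), Add(-57, D)) (Function('l')(D, B) = Mul(Add(D, -57), Pow(Add(B, Mul(Rational(1, 3), Mul(-4, D), Add(1, Mul(8, B)))), -1)) = Mul(Add(-57, D), Pow(Add(B, Mul(Rational(-4, 3), D, Add(1, Mul(8, B)))), -1)) = Mul(Pow(Add(B, Mul(Rational(-4, 3), D, Add(1, Mul(8, B)))), -1), Add(-57, D)))
Add(Add(-291, Function('l')(Add(Mul(2, 2), 5), -24)), 2604) = Add(Add(-291, Mul(3, Pow(Add(Mul(3, -24), Mul(-4, Add(Mul(2, 2), 5), Add(1, Mul(8, -24)))), -1), Add(-57, Add(Mul(2, 2), 5)))), 2604) = Add(Add(-291, Mul(3, Pow(Add(-72, Mul(-4, Add(4, 5), Add(1, -192))), -1), Add(-57, Add(4, 5)))), 2604) = Add(Add(-291, Mul(3, Pow(Add(-72, Mul(-4, 9, -191)), -1), Add(-57, 9))), 2604) = Add(Add(-291, Mul(3, Pow(Add(-72, 6876), -1), -48)), 2604) = Add(Add(-291, Mul(3, Pow(6804, -1), -48)), 2604) = Add(Add(-291, Mul(3, Rational(1, 6804), -48)), 2604) = Add(Add(-291, Rational(-4, 189)), 2604) = Add(Rational(-55003, 189), 2604) = Rational(437153, 189)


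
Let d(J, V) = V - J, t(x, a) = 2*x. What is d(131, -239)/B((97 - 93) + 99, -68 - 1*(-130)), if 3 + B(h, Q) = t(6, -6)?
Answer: -370/9 ≈ -41.111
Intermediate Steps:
B(h, Q) = 9 (B(h, Q) = -3 + 2*6 = -3 + 12 = 9)
d(131, -239)/B((97 - 93) + 99, -68 - 1*(-130)) = (-239 - 1*131)/9 = (-239 - 131)*(⅑) = -370*⅑ = -370/9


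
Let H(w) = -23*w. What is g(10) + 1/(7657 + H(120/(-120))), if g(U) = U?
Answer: 76801/7680 ≈ 10.000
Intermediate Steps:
g(10) + 1/(7657 + H(120/(-120))) = 10 + 1/(7657 - 2760/(-120)) = 10 + 1/(7657 - 2760*(-1)/120) = 10 + 1/(7657 - 23*(-1)) = 10 + 1/(7657 + 23) = 10 + 1/7680 = 76801/7680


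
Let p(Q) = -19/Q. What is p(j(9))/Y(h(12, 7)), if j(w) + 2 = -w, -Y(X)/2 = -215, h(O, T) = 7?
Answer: 19/4730 ≈ 0.0040169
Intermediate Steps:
Y(X) = 430 (Y(X) = -2*(-215) = 430)
j(w) = -2 - w
p(j(9))/Y(h(12, 7)) = -19/(-2 - 1*9)/430 = -19/(-2 - 9)*(1/430) = -19/(-11)*(1/430) = -19*(-1/11)*(1/430) = (19/11)*(1/430) = 19/4730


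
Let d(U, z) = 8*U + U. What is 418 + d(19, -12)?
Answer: 589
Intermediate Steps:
d(U, z) = 9*U
418 + d(19, -12) = 418 + 9*19 = 418 + 171 = 589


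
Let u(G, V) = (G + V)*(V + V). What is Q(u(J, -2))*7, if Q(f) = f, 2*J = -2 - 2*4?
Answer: 196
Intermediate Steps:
J = -5 (J = (-2 - 2*4)/2 = (-2 - 1*8)/2 = (-2 - 8)/2 = (½)*(-10) = -5)
u(G, V) = 2*V*(G + V) (u(G, V) = (G + V)*(2*V) = 2*V*(G + V))
Q(u(J, -2))*7 = (2*(-2)*(-5 - 2))*7 = (2*(-2)*(-7))*7 = 28*7 = 196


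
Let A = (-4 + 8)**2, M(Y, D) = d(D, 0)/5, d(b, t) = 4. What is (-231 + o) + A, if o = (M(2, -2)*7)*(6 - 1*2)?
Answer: -963/5 ≈ -192.60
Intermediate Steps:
M(Y, D) = 4/5
o = 112/5 (o = ((4/5)*7)*(6 - 1*2) = 28*(6 - 2)/5 = (28/5)*4 = 112/5 ≈ 22.400)
A = 16 (A = 4**2 = 16)
(-231 + o) + A = (-231 + 112/5) + 16 = -1043/5 + 16 = -963/5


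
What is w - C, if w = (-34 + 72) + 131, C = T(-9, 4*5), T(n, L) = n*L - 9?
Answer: 358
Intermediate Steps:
T(n, L) = -9 + L*n (T(n, L) = L*n - 9 = -9 + L*n)
C = -189 (C = -9 + (4*5)*(-9) = -9 + 20*(-9) = -9 - 180 = -189)
w = 169 (w = 38 + 131 = 169)
w - C = 169 - 1*(-189) = 169 + 189 = 358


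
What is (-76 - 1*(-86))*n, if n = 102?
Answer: 1020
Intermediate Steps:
(-76 - 1*(-86))*n = (-76 - 1*(-86))*102 = (-76 + 86)*102 = 10*102 = 1020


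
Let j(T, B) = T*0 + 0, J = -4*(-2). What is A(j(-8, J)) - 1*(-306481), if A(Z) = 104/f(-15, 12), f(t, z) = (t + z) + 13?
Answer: 1532457/5 ≈ 3.0649e+5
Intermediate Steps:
f(t, z) = 13 + t + z
J = 8
j(T, B) = 0 (j(T, B) = 0 + 0 = 0)
A(Z) = 52/5 (A(Z) = 104/(13 - 15 + 12) = 104/10 = 104*(⅒) = 52/5)
A(j(-8, J)) - 1*(-306481) = 52/5 - 1*(-306481) = 52/5 + 306481 = 1532457/5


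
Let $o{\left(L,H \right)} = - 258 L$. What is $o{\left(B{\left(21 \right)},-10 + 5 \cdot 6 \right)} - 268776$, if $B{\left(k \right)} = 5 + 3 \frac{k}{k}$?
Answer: $-270840$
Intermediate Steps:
$B{\left(k \right)} = 8$ ($B{\left(k \right)} = 5 + 3 \cdot 1 = 5 + 3 = 8$)
$o{\left(B{\left(21 \right)},-10 + 5 \cdot 6 \right)} - 268776 = \left(-258\right) 8 - 268776 = -2064 - 268776 = -270840$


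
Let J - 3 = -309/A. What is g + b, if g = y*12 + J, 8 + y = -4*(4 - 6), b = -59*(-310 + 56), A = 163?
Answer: 2442898/163 ≈ 14987.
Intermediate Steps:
b = 14986 (b = -59*(-254) = 14986)
y = 0 (y = -8 - 4*(4 - 6) = -8 - 4*(-2) = -8 + 8 = 0)
J = 180/163 (J = 3 - 309/163 = 180/163 ≈ 1.1043)
g = 180/163 (g = 0*12 + 180/163 = 0 + 180/163 = 180/163 ≈ 1.1043)
g + b = 180/163 + 14986 = 2442898/163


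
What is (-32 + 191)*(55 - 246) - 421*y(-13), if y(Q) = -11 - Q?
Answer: -31211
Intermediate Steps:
(-32 + 191)*(55 - 246) - 421*y(-13) = (-32 + 191)*(55 - 246) - 421*(-11 - 1*(-13)) = 159*(-191) - 421*(-11 + 13) = -30369 - 421*2 = -30369 - 842 = -31211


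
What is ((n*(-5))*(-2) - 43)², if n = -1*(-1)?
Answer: 1089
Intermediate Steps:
n = 1
((n*(-5))*(-2) - 43)² = ((1*(-5))*(-2) - 43)² = (-5*(-2) - 43)² = (10 - 43)² = (-33)² = 1089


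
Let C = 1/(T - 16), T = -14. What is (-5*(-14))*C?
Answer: -7/3 ≈ -2.3333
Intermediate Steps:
C = -1/30 (C = 1/(-14 - 16) = 1/(-30) = -1/30 ≈ -0.033333)
(-5*(-14))*C = -5*(-14)*(-1/30) = 70*(-1/30) = -7/3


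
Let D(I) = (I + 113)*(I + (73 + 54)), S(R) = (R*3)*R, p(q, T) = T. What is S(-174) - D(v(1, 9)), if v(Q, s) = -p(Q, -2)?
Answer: 75993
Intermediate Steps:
v(Q, s) = 2 (v(Q, s) = -1*(-2) = 2)
S(R) = 3*R**2 (S(R) = (3*R)*R = 3*R**2)
D(I) = (113 + I)*(127 + I) (D(I) = (113 + I)*(I + 127) = (113 + I)*(127 + I))
S(-174) - D(v(1, 9)) = 3*(-174)**2 - (14351 + 2**2 + 240*2) = 3*30276 - (14351 + 4 + 480) = 90828 - 1*14835 = 90828 - 14835 = 75993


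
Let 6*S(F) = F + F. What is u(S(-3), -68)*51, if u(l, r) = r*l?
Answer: 3468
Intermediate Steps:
S(F) = F/3 (S(F) = (F + F)/6 = (2*F)/6 = F/3)
u(l, r) = l*r
u(S(-3), -68)*51 = (((1/3)*(-3))*(-68))*51 = -1*(-68)*51 = 68*51 = 3468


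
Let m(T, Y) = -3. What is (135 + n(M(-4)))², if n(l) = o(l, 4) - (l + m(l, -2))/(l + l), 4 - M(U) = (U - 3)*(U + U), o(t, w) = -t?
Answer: 376088449/10816 ≈ 34772.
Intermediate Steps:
M(U) = 4 - 2*U*(-3 + U) (M(U) = 4 - (U - 3)*(U + U) = 4 - (-3 + U)*2*U = 4 - 2*U*(-3 + U))
n(l) = -l - (-3 + l)/(2*l) (n(l) = -l - (l - 3)/(l + l) = -l - (-3 + l)/(2*l))
(135 + n(M(-4)))² = (135 + (-½ - (4 - 2*(-4)² + 6*(-4)) + 3/(2*(4 - 2*(-4)² + 6*(-4)))))² = (135 + (-½ - (4 - 2*16 - 24) + 3/(2*(4 - 2*16 - 24))))² = (135 + (-½ - (4 - 32 - 24) + 3/(2*(4 - 32 - 24))))² = (135 + (-½ - 1*(-52) + (3/2)/(-52)))² = (135 + (-½ + 52 + (3/2)*(-1/52)))² = (135 + (-½ + 52 - 3/104))² = (135 + 5353/104)² = (19393/104)² = 376088449/10816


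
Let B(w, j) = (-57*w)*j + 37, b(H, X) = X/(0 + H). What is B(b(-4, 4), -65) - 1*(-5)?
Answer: -3663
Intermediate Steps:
b(H, X) = X/H
B(w, j) = 37 - 57*j*w (B(w, j) = -57*j*w + 37 = 37 - 57*j*w)
B(b(-4, 4), -65) - 1*(-5) = (37 - 57*(-65)*4/(-4)) - 1*(-5) = (37 - 57*(-65)*4*(-1/4)) + 5 = (37 - 57*(-65)*(-1)) + 5 = (37 - 3705) + 5 = -3668 + 5 = -3663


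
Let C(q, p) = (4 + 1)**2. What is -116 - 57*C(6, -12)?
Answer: -1541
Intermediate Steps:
C(q, p) = 25 (C(q, p) = 5**2 = 25)
-116 - 57*C(6, -12) = -116 - 57*25 = -116 - 1425 = -1541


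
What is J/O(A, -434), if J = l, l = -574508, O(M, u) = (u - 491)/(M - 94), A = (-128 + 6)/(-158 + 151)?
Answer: -307936288/6475 ≈ -47558.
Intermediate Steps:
A = 122/7 (A = -122/(-7) = -122*(-⅐) = 122/7 ≈ 17.429)
O(M, u) = (-491 + u)/(-94 + M)
J = -574508
J/O(A, -434) = -574508*(-94 + 122/7)/(-491 - 434) = -574508/(-925/(-536/7)) = -574508/((-7/536*(-925))) = -574508/6475/536 = -574508*536/6475 = -307936288/6475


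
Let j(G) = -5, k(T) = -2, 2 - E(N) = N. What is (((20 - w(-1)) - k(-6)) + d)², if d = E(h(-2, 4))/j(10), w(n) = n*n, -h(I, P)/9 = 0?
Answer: 10609/25 ≈ 424.36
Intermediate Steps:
h(I, P) = 0 (h(I, P) = -9*0 = 0)
E(N) = 2 - N
w(n) = n²
d = -⅖ (d = (2 - 1*0)/(-5) = (2 + 0)*(-⅕) = 2*(-⅕) = -⅖ ≈ -0.40000)
(((20 - w(-1)) - k(-6)) + d)² = (((20 - 1*(-1)²) - 1*(-2)) - ⅖)² = (((20 - 1*1) + 2) - ⅖)² = (((20 - 1) + 2) - ⅖)² = ((19 + 2) - ⅖)² = (21 - ⅖)² = (103/5)² = 10609/25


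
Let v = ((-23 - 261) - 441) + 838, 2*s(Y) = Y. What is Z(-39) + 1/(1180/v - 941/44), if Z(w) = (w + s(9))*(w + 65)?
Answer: -48813433/54413 ≈ -897.09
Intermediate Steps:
s(Y) = Y/2
v = 113 (v = (-284 - 441) + 838 = -725 + 838 = 113)
Z(w) = (65 + w)*(9/2 + w) (Z(w) = (w + (1/2)*9)*(w + 65) = (w + 9/2)*(65 + w) = (9/2 + w)*(65 + w) = (65 + w)*(9/2 + w))
Z(-39) + 1/(1180/v - 941/44) = (585/2 + (-39)**2 + (139/2)*(-39)) + 1/(1180/113 - 941/44) = (585/2 + 1521 - 5421/2) + 1/(1180*(1/113) - 941*1/44) = -897 + 1/(1180/113 - 941/44) = -897 + 1/(-54413/4972) = -897 - 4972/54413 = -48813433/54413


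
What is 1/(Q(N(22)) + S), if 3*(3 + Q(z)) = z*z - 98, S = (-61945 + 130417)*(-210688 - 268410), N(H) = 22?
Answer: -3/98414394391 ≈ -3.0483e-11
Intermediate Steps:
S = -32804798256 (S = 68472*(-479098) = -32804798256)
Q(z) = -107/3 + z²/3 (Q(z) = -3 + (z*z - 98)/3 = -3 + (z² - 98)/3 = -3 + (-98 + z²)/3 = -3 + (-98/3 + z²/3) = -107/3 + z²/3)
1/(Q(N(22)) + S) = 1/((-107/3 + (⅓)*22²) - 32804798256) = 1/((-107/3 + (⅓)*484) - 32804798256) = 1/((-107/3 + 484/3) - 32804798256) = 1/(377/3 - 32804798256) = 1/(-98414394391/3) = -3/98414394391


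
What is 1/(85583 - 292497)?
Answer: -1/206914 ≈ -4.8329e-6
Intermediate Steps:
1/(85583 - 292497) = 1/(-206914) = -1/206914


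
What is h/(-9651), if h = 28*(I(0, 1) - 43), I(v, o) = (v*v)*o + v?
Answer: 1204/9651 ≈ 0.12475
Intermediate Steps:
I(v, o) = v + o*v**2 (I(v, o) = v**2*o + v = o*v**2 + v = v + o*v**2)
h = -1204 (h = 28*(0*(1 + 1*0) - 43) = 28*(0*(1 + 0) - 43) = 28*(0*1 - 43) = 28*(0 - 43) = 28*(-43) = -1204)
h/(-9651) = -1204/(-9651) = -1204*(-1/9651) = 1204/9651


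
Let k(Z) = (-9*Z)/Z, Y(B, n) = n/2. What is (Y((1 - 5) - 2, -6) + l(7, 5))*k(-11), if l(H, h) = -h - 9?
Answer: 153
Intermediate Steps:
l(H, h) = -9 - h
Y(B, n) = n/2 (Y(B, n) = n*(½) = n/2)
k(Z) = -9
(Y((1 - 5) - 2, -6) + l(7, 5))*k(-11) = ((½)*(-6) + (-9 - 1*5))*(-9) = (-3 + (-9 - 5))*(-9) = (-3 - 14)*(-9) = -17*(-9) = 153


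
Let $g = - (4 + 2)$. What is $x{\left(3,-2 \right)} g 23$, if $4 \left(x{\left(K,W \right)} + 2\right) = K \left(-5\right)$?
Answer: $\frac{1587}{2} \approx 793.5$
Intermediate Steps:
$x{\left(K,W \right)} = -2 - \frac{5 K}{4}$ ($x{\left(K,W \right)} = -2 + \frac{K \left(-5\right)}{4} = -2 + \frac{\left(-5\right) K}{4} = -2 - \frac{5 K}{4}$)
$g = -6$ ($g = \left(-1\right) 6 = -6$)
$x{\left(3,-2 \right)} g 23 = \left(-2 - \frac{15}{4}\right) \left(-6\right) 23 = \left(- \frac{23}{4}\right) \left(-6\right) 23 = \frac{69}{2} \cdot 23 = \frac{1587}{2}$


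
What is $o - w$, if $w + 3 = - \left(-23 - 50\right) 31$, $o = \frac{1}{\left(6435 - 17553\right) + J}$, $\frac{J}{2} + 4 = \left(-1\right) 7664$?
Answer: $- \frac{59786041}{26454} \approx -2260.0$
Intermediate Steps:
$J = -15336$ ($J = -8 + 2 \left(\left(-1\right) 7664\right) = -8 + 2 \left(-7664\right) = -8 - 15328 = -15336$)
$o = - \frac{1}{26454}$ ($o = \frac{1}{\left(6435 - 17553\right) - 15336} = \frac{1}{-11118 - 15336} = \frac{1}{-26454} = - \frac{1}{26454} \approx -3.7801 \cdot 10^{-5}$)
$w = 2260$ ($w = -3 - \left(-23 - 50\right) 31 = -3 - \left(-73\right) 31 = -3 - -2263 = -3 + 2263 = 2260$)
$o - w = - \frac{1}{26454} - 2260 = - \frac{59786041}{26454}$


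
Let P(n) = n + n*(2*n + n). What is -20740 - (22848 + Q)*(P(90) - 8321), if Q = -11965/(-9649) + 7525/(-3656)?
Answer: -12951930773876223/35276744 ≈ -3.6715e+8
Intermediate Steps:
P(n) = n + 3*n**2 (P(n) = n + n*(3*n) = n + 3*n**2)
Q = -28864685/35276744 (Q = -11965*(-1/9649) + 7525*(-1/3656) = 11965/9649 - 7525/3656 = -28864685/35276744 ≈ -0.81824)
-20740 - (22848 + Q)*(P(90) - 8321) = -20740 - (22848 - 28864685/35276744)*(90*(1 + 3*90) - 8321) = -20740 - 805974182227*(90*(1 + 270) - 8321)/35276744 = -20740 - 805974182227*(90*271 - 8321)/35276744 = -20740 - 805974182227*(24390 - 8321)/35276744 = -20740 - 805974182227*16069/35276744 = -20740 - 1*12951199134205663/35276744 = -20740 - 12951199134205663/35276744 = -12951930773876223/35276744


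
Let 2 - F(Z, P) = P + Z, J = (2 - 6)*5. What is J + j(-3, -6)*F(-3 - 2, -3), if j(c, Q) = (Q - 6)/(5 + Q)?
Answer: 100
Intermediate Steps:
j(c, Q) = (-6 + Q)/(5 + Q)
J = -20 (J = -4*5 = -20)
F(Z, P) = 2 - P - Z (F(Z, P) = 2 - (P + Z) = 2 + (-P - Z) = 2 - P - Z)
J + j(-3, -6)*F(-3 - 2, -3) = -20 + ((-6 - 6)/(5 - 6))*(2 - 1*(-3) - (-3 - 2)) = -20 + (-12/(-1))*(2 + 3 - 1*(-5)) = -20 + (-1*(-12))*(2 + 3 + 5) = -20 + 12*10 = -20 + 120 = 100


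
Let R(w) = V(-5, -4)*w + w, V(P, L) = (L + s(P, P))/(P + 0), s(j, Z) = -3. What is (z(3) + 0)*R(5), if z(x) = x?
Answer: 36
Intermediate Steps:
V(P, L) = (-3 + L)/P (V(P, L) = (L - 3)/(P + 0) = (-3 + L)/P)
R(w) = 12*w/5 (R(w) = ((-3 - 4)/(-5))*w + w = (-1/5*(-7))*w + w = 7*w/5 + w = 12*w/5)
(z(3) + 0)*R(5) = (3 + 0)*((12/5)*5) = 3*12 = 36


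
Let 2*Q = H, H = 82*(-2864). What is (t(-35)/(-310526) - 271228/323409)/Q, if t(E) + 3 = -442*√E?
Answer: 84222375701/11792528673606816 - 221*I*√35/18231602512 ≈ 7.142e-6 - 7.1714e-8*I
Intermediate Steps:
t(E) = -3 - 442*√E
H = -234848
Q = -117424 (Q = (½)*(-234848) = -117424)
(t(-35)/(-310526) - 271228/323409)/Q = ((-3 - 442*I*√35)/(-310526) - 271228/323409)/(-117424) = ((-3 - 442*I*√35)*(-1/310526) - 271228*1/323409)*(-1/117424) = ((-3 - 442*I*√35)*(-1/310526) - 271228/323409)*(-1/117424) = ((3/310526 + 221*I*√35/155263) - 271228/323409)*(-1/117424) = (-84222375701/100426903134 + 221*I*√35/155263)*(-1/117424) = 84222375701/11792528673606816 - 221*I*√35/18231602512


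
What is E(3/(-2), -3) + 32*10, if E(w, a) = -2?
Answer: 318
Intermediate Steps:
E(3/(-2), -3) + 32*10 = -2 + 32*10 = -2 + 320 = 318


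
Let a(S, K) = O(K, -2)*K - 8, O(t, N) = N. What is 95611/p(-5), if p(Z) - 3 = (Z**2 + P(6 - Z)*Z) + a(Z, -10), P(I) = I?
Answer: -95611/15 ≈ -6374.1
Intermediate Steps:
a(S, K) = -8 - 2*K (a(S, K) = -2*K - 8 = -8 - 2*K)
p(Z) = 15 + Z**2 + Z*(6 - Z) (p(Z) = 3 + ((Z**2 + (6 - Z)*Z) + (-8 - 2*(-10))) = 3 + ((Z**2 + Z*(6 - Z)) + (-8 + 20)) = 3 + ((Z**2 + Z*(6 - Z)) + 12) = 3 + (12 + Z**2 + Z*(6 - Z)) = 15 + Z**2 + Z*(6 - Z))
95611/p(-5) = 95611/(15 + 6*(-5)) = 95611/(15 - 30) = 95611/(-15) = 95611*(-1/15) = -95611/15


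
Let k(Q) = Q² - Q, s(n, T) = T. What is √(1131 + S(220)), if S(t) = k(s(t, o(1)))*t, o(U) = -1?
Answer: √1571 ≈ 39.636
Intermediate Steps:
S(t) = 2*t (S(t) = (-(-1 - 1))*t = (-1*(-2))*t = 2*t)
√(1131 + S(220)) = √(1131 + 2*220) = √(1131 + 440) = √1571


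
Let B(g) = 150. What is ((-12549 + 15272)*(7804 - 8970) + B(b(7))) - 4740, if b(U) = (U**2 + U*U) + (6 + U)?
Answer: -3179608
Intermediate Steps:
b(U) = 6 + U + 2*U**2 (b(U) = (U**2 + U**2) + (6 + U) = 2*U**2 + (6 + U) = 6 + U + 2*U**2)
((-12549 + 15272)*(7804 - 8970) + B(b(7))) - 4740 = ((-12549 + 15272)*(7804 - 8970) + 150) - 4740 = (2723*(-1166) + 150) - 4740 = (-3175018 + 150) - 4740 = -3174868 - 4740 = -3179608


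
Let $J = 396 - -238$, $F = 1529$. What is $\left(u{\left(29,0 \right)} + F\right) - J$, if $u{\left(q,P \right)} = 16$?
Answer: $911$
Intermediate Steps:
$J = 634$ ($J = 396 + 238 = 634$)
$\left(u{\left(29,0 \right)} + F\right) - J = \left(16 + 1529\right) - 634 = 1545 - 634 = 911$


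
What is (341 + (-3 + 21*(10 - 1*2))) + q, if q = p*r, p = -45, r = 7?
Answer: 191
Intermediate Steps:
q = -315 (q = -45*7 = -315)
(341 + (-3 + 21*(10 - 1*2))) + q = (341 + (-3 + 21*(10 - 1*2))) - 315 = (341 + (-3 + 21*(10 - 2))) - 315 = (341 + (-3 + 21*8)) - 315 = (341 + (-3 + 168)) - 315 = (341 + 165) - 315 = 506 - 315 = 191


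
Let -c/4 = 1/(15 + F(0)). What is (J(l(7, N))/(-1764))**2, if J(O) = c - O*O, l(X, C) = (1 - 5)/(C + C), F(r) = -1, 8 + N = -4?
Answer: 6241/197605142784 ≈ 3.1583e-8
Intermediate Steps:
N = -12 (N = -8 - 4 = -12)
l(X, C) = -2/C (l(X, C) = -4*1/(2*C) = -2/C)
c = -2/7 (c = -4/(15 - 1) = -4/14 = -4*1/14 = -2/7 ≈ -0.28571)
J(O) = -2/7 - O**2 (J(O) = -2/7 - O*O = -2/7 - O**2)
(J(l(7, N))/(-1764))**2 = ((-2/7 - (-2/(-12))**2)/(-1764))**2 = ((-2/7 - (-2*(-1/12))**2)*(-1/1764))**2 = ((-2/7 - (1/6)**2)*(-1/1764))**2 = ((-2/7 - 1*1/36)*(-1/1764))**2 = ((-2/7 - 1/36)*(-1/1764))**2 = (-79/252*(-1/1764))**2 = (79/444528)**2 = 6241/197605142784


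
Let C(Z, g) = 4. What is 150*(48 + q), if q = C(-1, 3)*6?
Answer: 10800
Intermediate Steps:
q = 24 (q = 4*6 = 24)
150*(48 + q) = 150*(48 + 24) = 150*72 = 10800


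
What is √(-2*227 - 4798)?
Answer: 2*I*√1313 ≈ 72.471*I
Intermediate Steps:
√(-2*227 - 4798) = √(-454 - 4798) = √(-5252) = 2*I*√1313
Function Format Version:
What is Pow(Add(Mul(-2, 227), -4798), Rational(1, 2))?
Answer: Mul(2, I, Pow(1313, Rational(1, 2))) ≈ Mul(72.471, I)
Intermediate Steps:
Pow(Add(Mul(-2, 227), -4798), Rational(1, 2)) = Pow(Add(-454, -4798), Rational(1, 2)) = Pow(-5252, Rational(1, 2)) = Mul(2, I, Pow(1313, Rational(1, 2)))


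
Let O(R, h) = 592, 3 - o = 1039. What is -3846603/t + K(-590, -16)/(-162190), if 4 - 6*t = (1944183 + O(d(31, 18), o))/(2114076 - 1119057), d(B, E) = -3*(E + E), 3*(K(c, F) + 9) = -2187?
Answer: -1862318974041236421/165052734595 ≈ -1.1283e+7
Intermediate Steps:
o = -1036 (o = 3 - 1*1039 = 3 - 1039 = -1036)
K(c, F) = -738 (K(c, F) = -9 + (⅓)*(-2187) = -9 - 729 = -738)
d(B, E) = -6*E
t = 2035301/5970114 (t = ⅔ - (1944183 + 592)/(6*(2114076 - 1119057)) = ⅔ - 1944775/(6*995019) = ⅔ - ⅙*1944775/995019 = ⅔ - 1944775/5970114 = 2035301/5970114 ≈ 0.34091)
-3846603/t + K(-590, -16)/(-162190) = -3846603/2035301/5970114 - 738/(-162190) = -3846603*5970114/2035301 - 738*(-1/162190) = -22964658422742/2035301 + 369/81095 = -1862318974041236421/165052734595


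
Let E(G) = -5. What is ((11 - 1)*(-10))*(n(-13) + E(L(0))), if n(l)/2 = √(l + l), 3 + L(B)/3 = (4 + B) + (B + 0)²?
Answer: 500 - 200*I*√26 ≈ 500.0 - 1019.8*I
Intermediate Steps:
L(B) = 3 + 3*B + 3*B² (L(B) = -9 + 3*((4 + B) + (B + 0)²) = -9 + 3*((4 + B) + B²) = -9 + 3*(4 + B + B²) = -9 + (12 + 3*B + 3*B²) = 3 + 3*B + 3*B²)
n(l) = 2*√2*√l (n(l) = 2*√(l + l) = 2*√(2*l) = 2*(√2*√l) = 2*√2*√l)
((11 - 1)*(-10))*(n(-13) + E(L(0))) = ((11 - 1)*(-10))*(2*√2*√(-13) - 5) = (10*(-10))*(2*√2*(I*√13) - 5) = -100*(2*I*√26 - 5) = -100*(-5 + 2*I*√26) = 500 - 200*I*√26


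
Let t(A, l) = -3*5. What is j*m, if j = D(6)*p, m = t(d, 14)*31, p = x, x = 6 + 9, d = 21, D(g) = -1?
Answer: 6975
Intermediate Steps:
x = 15
t(A, l) = -15
p = 15
m = -465 (m = -15*31 = -465)
j = -15 (j = -1*15 = -15)
j*m = -15*(-465) = 6975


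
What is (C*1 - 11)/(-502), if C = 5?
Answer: 3/251 ≈ 0.011952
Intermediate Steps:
(C*1 - 11)/(-502) = (5*1 - 11)/(-502) = (5 - 11)*(-1/502) = -6*(-1/502) = 3/251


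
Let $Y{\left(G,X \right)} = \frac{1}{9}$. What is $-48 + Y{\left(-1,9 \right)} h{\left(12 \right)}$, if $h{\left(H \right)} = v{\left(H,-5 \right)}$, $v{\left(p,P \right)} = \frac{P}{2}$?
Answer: $- \frac{869}{18} \approx -48.278$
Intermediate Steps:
$Y{\left(G,X \right)} = \frac{1}{9}$
$v{\left(p,P \right)} = \frac{P}{2}$ ($v{\left(p,P \right)} = P \frac{1}{2} = \frac{P}{2}$)
$h{\left(H \right)} = - \frac{5}{2}$ ($h{\left(H \right)} = \frac{1}{2} \left(-5\right) = - \frac{5}{2}$)
$-48 + Y{\left(-1,9 \right)} h{\left(12 \right)} = -48 + \frac{1}{9} \left(- \frac{5}{2}\right) = -48 - \frac{5}{18} = - \frac{869}{18}$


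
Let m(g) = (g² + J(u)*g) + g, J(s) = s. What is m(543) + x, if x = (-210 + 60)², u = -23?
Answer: 305403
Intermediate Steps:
x = 22500 (x = (-150)² = 22500)
m(g) = g² - 22*g (m(g) = (g² - 23*g) + g = g² - 22*g)
m(543) + x = 543*(-22 + 543) + 22500 = 543*521 + 22500 = 282903 + 22500 = 305403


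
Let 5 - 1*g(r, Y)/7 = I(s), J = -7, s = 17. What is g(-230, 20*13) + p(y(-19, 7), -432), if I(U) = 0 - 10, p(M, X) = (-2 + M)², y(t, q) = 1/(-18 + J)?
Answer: 68226/625 ≈ 109.16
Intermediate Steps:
y(t, q) = -1/25 (y(t, q) = 1/(-18 - 7) = 1/(-25) = -1/25)
I(U) = -10
g(r, Y) = 105 (g(r, Y) = 35 - 7*(-10) = 35 + 70 = 105)
g(-230, 20*13) + p(y(-19, 7), -432) = 105 + (-2 - 1/25)² = 105 + (-51/25)² = 105 + 2601/625 = 68226/625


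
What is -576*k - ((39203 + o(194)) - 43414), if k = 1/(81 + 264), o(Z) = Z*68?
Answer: -1033007/115 ≈ -8982.7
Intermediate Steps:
o(Z) = 68*Z
k = 1/345 ≈ 0.0028986
-576*k - ((39203 + o(194)) - 43414) = -576*1/345 - ((39203 + 68*194) - 43414) = -192/115 - ((39203 + 13192) - 43414) = -192/115 - (52395 - 43414) = -192/115 - 1*8981 = -192/115 - 8981 = -1033007/115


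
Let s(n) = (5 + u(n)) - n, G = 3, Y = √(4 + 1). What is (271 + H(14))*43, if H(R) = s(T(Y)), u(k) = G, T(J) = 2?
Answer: 11911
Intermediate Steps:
Y = √5 ≈ 2.2361
u(k) = 3
s(n) = 8 - n (s(n) = (5 + 3) - n = 8 - n)
H(R) = 6 (H(R) = 8 - 1*2 = 8 - 2 = 6)
(271 + H(14))*43 = (271 + 6)*43 = 277*43 = 11911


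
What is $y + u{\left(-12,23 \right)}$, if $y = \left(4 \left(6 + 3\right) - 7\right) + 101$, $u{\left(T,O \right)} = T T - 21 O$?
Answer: $-209$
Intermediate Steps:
$u{\left(T,O \right)} = T^{2} - 21 O$
$y = 130$ ($y = \left(4 \cdot 9 - 7\right) + 101 = \left(36 - 7\right) + 101 = 29 + 101 = 130$)
$y + u{\left(-12,23 \right)} = 130 + \left(\left(-12\right)^{2} - 483\right) = 130 + \left(144 - 483\right) = 130 - 339 = -209$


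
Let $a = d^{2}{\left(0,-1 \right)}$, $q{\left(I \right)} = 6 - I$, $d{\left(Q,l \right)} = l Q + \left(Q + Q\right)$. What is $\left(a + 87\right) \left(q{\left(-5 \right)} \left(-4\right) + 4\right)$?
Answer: $-3480$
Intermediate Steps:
$d{\left(Q,l \right)} = 2 Q + Q l$ ($d{\left(Q,l \right)} = Q l + 2 Q = 2 Q + Q l$)
$a = 0$ ($a = \left(0 \left(2 - 1\right)\right)^{2} = \left(0 \cdot 1\right)^{2} = 0^{2} = 0$)
$\left(a + 87\right) \left(q{\left(-5 \right)} \left(-4\right) + 4\right) = \left(0 + 87\right) \left(\left(6 - -5\right) \left(-4\right) + 4\right) = 87 \left(\left(6 + 5\right) \left(-4\right) + 4\right) = 87 \left(11 \left(-4\right) + 4\right) = 87 \left(-44 + 4\right) = 87 \left(-40\right) = -3480$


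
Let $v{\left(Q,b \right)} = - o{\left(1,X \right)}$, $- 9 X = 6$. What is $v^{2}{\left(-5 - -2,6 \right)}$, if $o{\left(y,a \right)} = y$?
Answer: $1$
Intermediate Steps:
$X = - \frac{2}{3}$ ($X = \left(- \frac{1}{9}\right) 6 = - \frac{2}{3} \approx -0.66667$)
$v{\left(Q,b \right)} = -1$ ($v{\left(Q,b \right)} = \left(-1\right) 1 = -1$)
$v^{2}{\left(-5 - -2,6 \right)} = \left(-1\right)^{2} = 1$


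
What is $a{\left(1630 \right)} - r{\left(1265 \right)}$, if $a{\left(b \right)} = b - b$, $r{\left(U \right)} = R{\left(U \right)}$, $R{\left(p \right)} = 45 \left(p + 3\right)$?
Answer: $-57060$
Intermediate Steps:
$R{\left(p \right)} = 135 + 45 p$ ($R{\left(p \right)} = 45 \left(3 + p\right) = 135 + 45 p$)
$r{\left(U \right)} = 135 + 45 U$
$a{\left(b \right)} = 0$
$a{\left(1630 \right)} - r{\left(1265 \right)} = 0 - \left(135 + 45 \cdot 1265\right) = 0 - \left(135 + 56925\right) = 0 - 57060 = -57060$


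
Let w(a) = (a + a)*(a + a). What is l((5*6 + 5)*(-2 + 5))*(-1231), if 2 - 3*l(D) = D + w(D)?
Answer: 54413893/3 ≈ 1.8138e+7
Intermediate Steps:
w(a) = 4*a² (w(a) = (2*a)*(2*a) = 4*a²)
l(D) = ⅔ - 4*D²/3 - D/3 (l(D) = ⅔ - (D + 4*D²)/3 = ⅔ + (-4*D²/3 - D/3) = ⅔ - 4*D²/3 - D/3)
l((5*6 + 5)*(-2 + 5))*(-1231) = (⅔ - 4*(-2 + 5)²*(5*6 + 5)²/3 - (5*6 + 5)*(-2 + 5)/3)*(-1231) = (⅔ - 4*9*(30 + 5)²/3 - (30 + 5)*3/3)*(-1231) = (⅔ - 4*(35*3)²/3 - 35*3/3)*(-1231) = (⅔ - 4/3*105² - ⅓*105)*(-1231) = (⅔ - 4/3*11025 - 35)*(-1231) = (⅔ - 14700 - 35)*(-1231) = -44203/3*(-1231) = 54413893/3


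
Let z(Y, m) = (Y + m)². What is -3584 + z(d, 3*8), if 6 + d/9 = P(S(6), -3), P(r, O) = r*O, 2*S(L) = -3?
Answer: -13895/4 ≈ -3473.8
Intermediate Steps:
S(L) = -3/2 (S(L) = (½)*(-3) = -3/2)
P(r, O) = O*r
d = -27/2 (d = -54 + 9*(-3*(-3/2)) = -54 + 9*(9/2) = -54 + 81/2 = -27/2 ≈ -13.500)
-3584 + z(d, 3*8) = -3584 + (-27/2 + 3*8)² = -3584 + (-27/2 + 24)² = -3584 + (21/2)² = -3584 + 441/4 = -13895/4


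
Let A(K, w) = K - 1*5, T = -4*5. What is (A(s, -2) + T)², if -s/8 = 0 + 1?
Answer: 1089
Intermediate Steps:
s = -8 (s = -8*(0 + 1) = -8*1 = -8)
T = -20
A(K, w) = -5 + K (A(K, w) = K - 5 = -5 + K)
(A(s, -2) + T)² = ((-5 - 8) - 20)² = (-13 - 20)² = (-33)² = 1089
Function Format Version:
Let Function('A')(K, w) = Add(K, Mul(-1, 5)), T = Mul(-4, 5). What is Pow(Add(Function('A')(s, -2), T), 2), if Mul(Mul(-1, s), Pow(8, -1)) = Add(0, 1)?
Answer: 1089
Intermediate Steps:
s = -8 (s = Mul(-8, Add(0, 1)) = Mul(-8, 1) = -8)
T = -20
Function('A')(K, w) = Add(-5, K) (Function('A')(K, w) = Add(K, -5) = Add(-5, K))
Pow(Add(Function('A')(s, -2), T), 2) = Pow(Add(Add(-5, -8), -20), 2) = Pow(Add(-13, -20), 2) = Pow(-33, 2) = 1089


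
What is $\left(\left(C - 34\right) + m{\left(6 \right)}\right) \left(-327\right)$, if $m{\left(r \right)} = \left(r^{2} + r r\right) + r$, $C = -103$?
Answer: $19293$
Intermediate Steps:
$m{\left(r \right)} = r + 2 r^{2}$ ($m{\left(r \right)} = \left(r^{2} + r^{2}\right) + r = 2 r^{2} + r = r + 2 r^{2}$)
$\left(\left(C - 34\right) + m{\left(6 \right)}\right) \left(-327\right) = \left(\left(-103 - 34\right) + 6 \left(1 + 2 \cdot 6\right)\right) \left(-327\right) = \left(\left(-103 - 34\right) + 6 \left(1 + 12\right)\right) \left(-327\right) = \left(-137 + 6 \cdot 13\right) \left(-327\right) = \left(-137 + 78\right) \left(-327\right) = \left(-59\right) \left(-327\right) = 19293$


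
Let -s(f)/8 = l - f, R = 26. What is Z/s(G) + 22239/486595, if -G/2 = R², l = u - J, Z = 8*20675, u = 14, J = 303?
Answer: -10036711568/517250485 ≈ -19.404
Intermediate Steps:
Z = 165400
l = -289 (l = 14 - 1*303 = 14 - 303 = -289)
G = -1352 (G = -2*26² = -2*676 = -1352)
s(f) = 2312 + 8*f (s(f) = -8*(-289 - f) = 2312 + 8*f)
Z/s(G) + 22239/486595 = 165400/(2312 + 8*(-1352)) + 22239/486595 = 165400/(2312 - 10816) + 22239*(1/486595) = 165400/(-8504) + 22239/486595 = 165400*(-1/8504) + 22239/486595 = -20675/1063 + 22239/486595 = -10036711568/517250485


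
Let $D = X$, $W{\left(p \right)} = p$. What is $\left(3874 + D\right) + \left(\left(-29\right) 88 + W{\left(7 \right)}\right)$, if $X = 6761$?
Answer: $8090$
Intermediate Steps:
$D = 6761$
$\left(3874 + D\right) + \left(\left(-29\right) 88 + W{\left(7 \right)}\right) = \left(3874 + 6761\right) + \left(\left(-29\right) 88 + 7\right) = 10635 + \left(-2552 + 7\right) = 10635 - 2545 = 8090$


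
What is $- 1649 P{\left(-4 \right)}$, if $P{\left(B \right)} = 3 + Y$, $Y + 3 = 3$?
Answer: $-4947$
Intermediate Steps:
$Y = 0$ ($Y = -3 + 3 = 0$)
$P{\left(B \right)} = 3$ ($P{\left(B \right)} = 3 + 0 = 3$)
$- 1649 P{\left(-4 \right)} = \left(-1649\right) 3 = -4947$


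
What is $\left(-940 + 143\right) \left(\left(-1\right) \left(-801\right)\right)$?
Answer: $-638397$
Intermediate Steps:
$\left(-940 + 143\right) \left(\left(-1\right) \left(-801\right)\right) = \left(-797\right) 801 = -638397$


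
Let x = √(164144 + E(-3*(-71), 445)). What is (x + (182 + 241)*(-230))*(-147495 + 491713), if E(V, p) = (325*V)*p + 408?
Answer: -33488969220 + 344218*√30969677 ≈ -3.1573e+10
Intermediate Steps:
E(V, p) = 408 + 325*V*p (E(V, p) = 325*V*p + 408 = 408 + 325*V*p)
x = √30969677 (x = √(164144 + (408 + 325*(-3*(-71))*445)) = √(164144 + (408 + 325*213*445)) = √(164144 + (408 + 30805125)) = √(164144 + 30805533) = √30969677 ≈ 5565.0)
(x + (182 + 241)*(-230))*(-147495 + 491713) = (√30969677 + (182 + 241)*(-230))*(-147495 + 491713) = (√30969677 + 423*(-230))*344218 = (√30969677 - 97290)*344218 = (-97290 + √30969677)*344218 = -33488969220 + 344218*√30969677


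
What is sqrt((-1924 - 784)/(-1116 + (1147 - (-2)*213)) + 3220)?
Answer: 4*sqrt(41953514)/457 ≈ 56.693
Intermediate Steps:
sqrt((-1924 - 784)/(-1116 + (1147 - (-2)*213)) + 3220) = sqrt(-2708/(-1116 + (1147 - 1*(-426))) + 3220) = sqrt(-2708/(-1116 + (1147 + 426)) + 3220) = sqrt(-2708/(-1116 + 1573) + 3220) = sqrt(-2708/457 + 3220) = sqrt(1468832/457) = 4*sqrt(41953514)/457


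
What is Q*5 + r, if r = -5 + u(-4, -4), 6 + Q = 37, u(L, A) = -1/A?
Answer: 601/4 ≈ 150.25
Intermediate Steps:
Q = 31 (Q = -6 + 37 = 31)
r = -19/4 (r = -5 - 1/(-4) = -5 - 1*(-¼) = -5 + ¼ = -19/4 ≈ -4.7500)
Q*5 + r = 31*5 - 19/4 = 155 - 19/4 = 601/4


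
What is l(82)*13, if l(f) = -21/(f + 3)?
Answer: -273/85 ≈ -3.2118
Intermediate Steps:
l(f) = -21/(3 + f)
l(82)*13 = -21/(3 + 82)*13 = -21/85*13 = -273/85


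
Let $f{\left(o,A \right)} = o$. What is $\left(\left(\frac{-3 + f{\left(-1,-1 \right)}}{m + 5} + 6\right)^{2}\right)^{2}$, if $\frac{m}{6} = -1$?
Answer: $10000$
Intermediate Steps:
$m = -6$ ($m = 6 \left(-1\right) = -6$)
$\left(\left(\frac{-3 + f{\left(-1,-1 \right)}}{m + 5} + 6\right)^{2}\right)^{2} = \left(\left(\frac{-3 - 1}{-6 + 5} + 6\right)^{2}\right)^{2} = \left(\left(- \frac{4}{-1} + 6\right)^{2}\right)^{2} = \left(\left(\left(-4\right) \left(-1\right) + 6\right)^{2}\right)^{2} = \left(\left(4 + 6\right)^{2}\right)^{2} = \left(10^{2}\right)^{2} = 100^{2} = 10000$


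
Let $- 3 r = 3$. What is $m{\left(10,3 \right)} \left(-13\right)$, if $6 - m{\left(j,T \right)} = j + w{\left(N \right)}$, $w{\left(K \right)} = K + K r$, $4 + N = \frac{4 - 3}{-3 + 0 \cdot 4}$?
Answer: $52$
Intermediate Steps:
$r = -1$ ($r = \left(- \frac{1}{3}\right) 3 = -1$)
$N = - \frac{13}{3}$ ($N = -4 + \frac{4 - 3}{-3 + 0 \cdot 4} = -4 + 1 \frac{1}{-3 + 0} = -4 + 1 \frac{1}{-3} = -4 + 1 \left(- \frac{1}{3}\right) = -4 - \frac{1}{3} = - \frac{13}{3} \approx -4.3333$)
$w{\left(K \right)} = 0$ ($w{\left(K \right)} = K + K \left(-1\right) = K - K = 0$)
$m{\left(j,T \right)} = 6 - j$ ($m{\left(j,T \right)} = 6 - \left(j + 0\right) = 6 - j$)
$m{\left(10,3 \right)} \left(-13\right) = \left(6 - 10\right) \left(-13\right) = \left(-4\right) \left(-13\right) = 52$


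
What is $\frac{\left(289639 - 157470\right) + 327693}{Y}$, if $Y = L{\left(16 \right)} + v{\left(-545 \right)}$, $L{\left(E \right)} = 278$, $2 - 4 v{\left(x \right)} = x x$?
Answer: $- \frac{1839448}{295911} \approx -6.2162$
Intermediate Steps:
$v{\left(x \right)} = \frac{1}{2} - \frac{x^{2}}{4}$ ($v{\left(x \right)} = \frac{1}{2} - \frac{x x}{4} = \frac{1}{2} - \frac{x^{2}}{4}$)
$Y = - \frac{295911}{4}$ ($Y = 278 + \left(\frac{1}{2} - \frac{\left(-545\right)^{2}}{4}\right) = 278 + \left(\frac{1}{2} - \frac{297025}{4}\right) = 278 - \frac{297023}{4} = - \frac{295911}{4} \approx -73978.0$)
$\frac{\left(289639 - 157470\right) + 327693}{Y} = \frac{\left(289639 - 157470\right) + 327693}{- \frac{295911}{4}} = \left(132169 + 327693\right) \left(- \frac{4}{295911}\right) = 459862 \left(- \frac{4}{295911}\right) = - \frac{1839448}{295911}$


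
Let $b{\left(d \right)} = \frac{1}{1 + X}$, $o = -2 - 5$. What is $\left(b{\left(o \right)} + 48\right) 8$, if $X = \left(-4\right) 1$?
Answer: $\frac{1144}{3} \approx 381.33$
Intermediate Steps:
$o = -7$ ($o = -2 - 5 = -7$)
$X = -4$
$b{\left(d \right)} = - \frac{1}{3}$ ($b{\left(d \right)} = \frac{1}{1 - 4} = \frac{1}{-3} = - \frac{1}{3}$)
$\left(b{\left(o \right)} + 48\right) 8 = \left(- \frac{1}{3} + 48\right) 8 = \frac{143}{3} \cdot 8 = \frac{1144}{3}$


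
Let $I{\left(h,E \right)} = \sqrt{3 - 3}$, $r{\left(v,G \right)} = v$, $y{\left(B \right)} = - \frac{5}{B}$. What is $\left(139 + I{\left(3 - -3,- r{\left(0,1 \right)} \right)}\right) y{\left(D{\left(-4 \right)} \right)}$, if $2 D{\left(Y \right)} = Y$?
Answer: $\frac{695}{2} \approx 347.5$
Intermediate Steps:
$D{\left(Y \right)} = \frac{Y}{2}$
$I{\left(h,E \right)} = 0$ ($I{\left(h,E \right)} = \sqrt{0} = 0$)
$\left(139 + I{\left(3 - -3,- r{\left(0,1 \right)} \right)}\right) y{\left(D{\left(-4 \right)} \right)} = \left(139 + 0\right) \left(- \frac{5}{\frac{1}{2} \left(-4\right)}\right) = 139 \left(- \frac{5}{-2}\right) = 139 \left(\left(-5\right) \left(- \frac{1}{2}\right)\right) = 139 \cdot \frac{5}{2} = \frac{695}{2}$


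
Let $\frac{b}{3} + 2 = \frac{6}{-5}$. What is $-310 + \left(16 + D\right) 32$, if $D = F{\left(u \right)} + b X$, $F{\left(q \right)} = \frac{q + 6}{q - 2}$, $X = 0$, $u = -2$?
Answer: $170$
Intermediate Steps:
$b = - \frac{48}{5}$ ($b = -6 + 3 \frac{6}{-5} = -6 + 3 \cdot 6 \left(- \frac{1}{5}\right) = -6 + 3 \left(- \frac{6}{5}\right) = -6 - \frac{18}{5} = - \frac{48}{5} \approx -9.6$)
$F{\left(q \right)} = \frac{6 + q}{-2 + q}$
$D = -1$ ($D = \frac{6 - 2}{-2 - 2} - 0 = \frac{1}{-4} \cdot 4 + 0 = \left(- \frac{1}{4}\right) 4 + 0 = -1 + 0 = -1$)
$-310 + \left(16 + D\right) 32 = -310 + \left(16 - 1\right) 32 = -310 + 15 \cdot 32 = -310 + 480 = 170$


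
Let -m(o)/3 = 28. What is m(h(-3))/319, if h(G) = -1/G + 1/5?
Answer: -84/319 ≈ -0.26332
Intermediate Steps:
h(G) = ⅕ - 1/G (h(G) = -1/G + 1*(⅕) = -1/G + ⅕ = ⅕ - 1/G)
m(o) = -84 (m(o) = -3*28 = -84)
m(h(-3))/319 = -84/319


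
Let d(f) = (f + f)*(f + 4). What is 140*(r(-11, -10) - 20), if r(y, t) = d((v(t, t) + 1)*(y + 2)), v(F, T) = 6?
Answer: 1037960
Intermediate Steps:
d(f) = 2*f*(4 + f) (d(f) = (2*f)*(4 + f) = 2*f*(4 + f))
r(y, t) = 2*(14 + 7*y)*(18 + 7*y) (r(y, t) = 2*((6 + 1)*(y + 2))*(4 + (6 + 1)*(y + 2)) = 2*(7*(2 + y))*(4 + 7*(2 + y)) = 2*(14 + 7*y)*(4 + (14 + 7*y)) = 2*(14 + 7*y)*(18 + 7*y))
140*(r(-11, -10) - 20) = 140*(14*(2 - 11)*(18 + 7*(-11)) - 20) = 140*(14*(-9)*(18 - 77) - 20) = 140*(14*(-9)*(-59) - 20) = 140*(7434 - 20) = 140*7414 = 1037960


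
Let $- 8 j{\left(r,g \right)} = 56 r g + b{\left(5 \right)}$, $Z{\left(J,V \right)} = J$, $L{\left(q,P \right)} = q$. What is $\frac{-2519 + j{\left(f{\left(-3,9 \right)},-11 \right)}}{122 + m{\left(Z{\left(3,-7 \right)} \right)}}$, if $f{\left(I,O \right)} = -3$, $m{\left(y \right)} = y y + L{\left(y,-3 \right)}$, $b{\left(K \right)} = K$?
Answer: $- \frac{22005}{1072} \approx -20.527$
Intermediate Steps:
$m{\left(y \right)} = y + y^{2}$ ($m{\left(y \right)} = y y + y = y^{2} + y = y + y^{2}$)
$j{\left(r,g \right)} = - \frac{5}{8} - 7 g r$ ($j{\left(r,g \right)} = - \frac{56 r g + 5}{8} = - \frac{56 g r + 5}{8} = - \frac{5 + 56 g r}{8} = - \frac{5}{8} - 7 g r$)
$\frac{-2519 + j{\left(f{\left(-3,9 \right)},-11 \right)}}{122 + m{\left(Z{\left(3,-7 \right)} \right)}} = \frac{-2519 - \left(\frac{5}{8} - -231\right)}{122 + 3 \left(1 + 3\right)} = \frac{-2519 - \frac{1853}{8}}{122 + 3 \cdot 4} = \frac{-2519 - \frac{1853}{8}}{122 + 12} = - \frac{22005}{8 \cdot 134} = \left(- \frac{22005}{8}\right) \frac{1}{134} = - \frac{22005}{1072}$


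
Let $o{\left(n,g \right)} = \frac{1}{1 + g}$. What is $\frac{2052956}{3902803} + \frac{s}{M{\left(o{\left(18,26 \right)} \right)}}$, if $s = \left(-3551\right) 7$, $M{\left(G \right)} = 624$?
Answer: $- \frac{95730929627}{2435349072} \approx -39.309$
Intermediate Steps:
$s = -24857$
$\frac{2052956}{3902803} + \frac{s}{M{\left(o{\left(18,26 \right)} \right)}} = \frac{2052956}{3902803} - \frac{24857}{624} = - \frac{95730929627}{2435349072}$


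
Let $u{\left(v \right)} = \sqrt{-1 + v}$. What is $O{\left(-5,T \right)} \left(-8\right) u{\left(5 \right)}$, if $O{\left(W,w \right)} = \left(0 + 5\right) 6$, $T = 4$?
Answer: $-480$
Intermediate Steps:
$O{\left(W,w \right)} = 30$ ($O{\left(W,w \right)} = 5 \cdot 6 = 30$)
$O{\left(-5,T \right)} \left(-8\right) u{\left(5 \right)} = 30 \left(-8\right) \sqrt{-1 + 5} = - 240 \sqrt{4} = \left(-240\right) 2 = -480$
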